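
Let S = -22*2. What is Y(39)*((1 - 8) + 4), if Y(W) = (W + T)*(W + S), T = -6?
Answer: 495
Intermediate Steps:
S = -44
Y(W) = (-44 + W)*(-6 + W) (Y(W) = (W - 6)*(W - 44) = (-6 + W)*(-44 + W) = (-44 + W)*(-6 + W))
Y(39)*((1 - 8) + 4) = (264 + 39**2 - 50*39)*((1 - 8) + 4) = (264 + 1521 - 1950)*(-7 + 4) = -165*(-3) = 495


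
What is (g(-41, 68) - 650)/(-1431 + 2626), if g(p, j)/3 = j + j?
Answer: -242/1195 ≈ -0.20251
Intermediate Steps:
g(p, j) = 6*j (g(p, j) = 3*(j + j) = 3*(2*j) = 6*j)
(g(-41, 68) - 650)/(-1431 + 2626) = (6*68 - 650)/(-1431 + 2626) = (408 - 650)/1195 = -242*1/1195 = -242/1195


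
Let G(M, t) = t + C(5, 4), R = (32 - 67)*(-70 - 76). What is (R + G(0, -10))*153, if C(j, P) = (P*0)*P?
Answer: 780300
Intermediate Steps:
C(j, P) = 0 (C(j, P) = 0*P = 0)
R = 5110 (R = -35*(-146) = 5110)
G(M, t) = t (G(M, t) = t + 0 = t)
(R + G(0, -10))*153 = (5110 - 10)*153 = 5100*153 = 780300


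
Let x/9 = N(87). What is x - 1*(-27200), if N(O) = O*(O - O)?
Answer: 27200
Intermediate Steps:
N(O) = 0 (N(O) = O*0 = 0)
x = 0 (x = 9*0 = 0)
x - 1*(-27200) = 0 - 1*(-27200) = 0 + 27200 = 27200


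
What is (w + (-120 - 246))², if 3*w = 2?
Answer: 1201216/9 ≈ 1.3347e+5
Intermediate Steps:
w = ⅔ (w = (⅓)*2 = ⅔ ≈ 0.66667)
(w + (-120 - 246))² = (⅔ + (-120 - 246))² = (⅔ - 366)² = (-1096/3)² = 1201216/9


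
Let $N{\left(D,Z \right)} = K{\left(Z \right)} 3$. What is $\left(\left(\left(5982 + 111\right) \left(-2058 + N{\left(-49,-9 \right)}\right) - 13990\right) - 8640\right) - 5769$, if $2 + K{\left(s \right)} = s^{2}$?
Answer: $-11123752$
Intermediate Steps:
$K{\left(s \right)} = -2 + s^{2}$
$N{\left(D,Z \right)} = -6 + 3 Z^{2}$ ($N{\left(D,Z \right)} = \left(-2 + Z^{2}\right) 3 = -6 + 3 Z^{2}$)
$\left(\left(\left(5982 + 111\right) \left(-2058 + N{\left(-49,-9 \right)}\right) - 13990\right) - 8640\right) - 5769 = \left(\left(\left(5982 + 111\right) \left(-2058 - \left(6 - 3 \left(-9\right)^{2}\right)\right) - 13990\right) - 8640\right) - 5769 = \left(\left(6093 \left(-2058 + \left(-6 + 3 \cdot 81\right)\right) - 13990\right) - 8640\right) - 5769 = \left(\left(6093 \left(-2058 + \left(-6 + 243\right)\right) - 13990\right) - 8640\right) - 5769 = \left(\left(6093 \left(-2058 + 237\right) - 13990\right) - 8640\right) - 5769 = \left(\left(6093 \left(-1821\right) - 13990\right) - 8640\right) - 5769 = \left(\left(-11095353 - 13990\right) - 8640\right) - 5769 = \left(-11109343 - 8640\right) - 5769 = -11117983 - 5769 = -11123752$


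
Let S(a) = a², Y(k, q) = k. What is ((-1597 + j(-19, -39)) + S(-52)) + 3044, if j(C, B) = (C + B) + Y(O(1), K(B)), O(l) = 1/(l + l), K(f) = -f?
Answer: 8187/2 ≈ 4093.5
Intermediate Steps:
O(l) = 1/(2*l)
j(C, B) = ½ + B + C (j(C, B) = (C + B) + (½)/1 = (B + C) + (½)*1 = (B + C) + ½ = ½ + B + C)
((-1597 + j(-19, -39)) + S(-52)) + 3044 = ((-1597 + (½ - 39 - 19)) + (-52)²) + 3044 = ((-1597 - 115/2) + 2704) + 3044 = (-3309/2 + 2704) + 3044 = 2099/2 + 3044 = 8187/2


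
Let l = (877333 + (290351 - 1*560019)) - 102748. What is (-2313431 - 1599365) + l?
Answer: -3407879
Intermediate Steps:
l = 504917 (l = (877333 + (290351 - 560019)) - 102748 = (877333 - 269668) - 102748 = 607665 - 102748 = 504917)
(-2313431 - 1599365) + l = (-2313431 - 1599365) + 504917 = -3912796 + 504917 = -3407879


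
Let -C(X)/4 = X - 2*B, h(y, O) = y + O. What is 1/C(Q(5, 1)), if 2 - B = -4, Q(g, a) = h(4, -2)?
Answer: 1/40 ≈ 0.025000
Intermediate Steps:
h(y, O) = O + y
Q(g, a) = 2 (Q(g, a) = -2 + 4 = 2)
B = 6 (B = 2 - 1*(-4) = 2 + 4 = 6)
C(X) = 48 - 4*X (C(X) = -4*(X - 2*6) = -4*(X - 12) = -4*(-12 + X) = 48 - 4*X)
1/C(Q(5, 1)) = 1/(48 - 4*2) = 1/(48 - 8) = 1/40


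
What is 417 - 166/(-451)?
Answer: 188233/451 ≈ 417.37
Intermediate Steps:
417 - 166/(-451) = 417 - 166*(-1/451) = 417 + 166/451 = 188233/451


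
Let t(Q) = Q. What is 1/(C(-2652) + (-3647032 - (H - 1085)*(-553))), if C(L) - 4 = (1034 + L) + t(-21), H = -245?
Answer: -1/4384157 ≈ -2.2809e-7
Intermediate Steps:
C(L) = 1017 + L (C(L) = 4 + ((1034 + L) - 21) = 4 + (1013 + L) = 1017 + L)
1/(C(-2652) + (-3647032 - (H - 1085)*(-553))) = 1/((1017 - 2652) + (-3647032 - (-245 - 1085)*(-553))) = 1/(-1635 + (-3647032 - (-1330)*(-553))) = 1/(-1635 + (-3647032 - 1*735490)) = 1/(-1635 + (-3647032 - 735490)) = 1/(-1635 - 4382522) = 1/(-4384157) = -1/4384157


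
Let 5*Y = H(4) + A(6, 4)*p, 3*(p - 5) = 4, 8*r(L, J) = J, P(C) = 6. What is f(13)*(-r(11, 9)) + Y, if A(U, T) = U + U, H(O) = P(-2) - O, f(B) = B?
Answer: 39/40 ≈ 0.97500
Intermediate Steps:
r(L, J) = J/8
p = 19/3 (p = 5 + (⅓)*4 = 5 + 4/3 = 19/3 ≈ 6.3333)
H(O) = 6 - O
A(U, T) = 2*U
Y = 78/5 (Y = ((6 - 1*4) + (2*6)*(19/3))/5 = ((6 - 4) + 12*(19/3))/5 = (2 + 76)/5 = (⅕)*78 = 78/5 ≈ 15.600)
f(13)*(-r(11, 9)) + Y = 13*(-9/8) + 78/5 = -117/8 + 78/5 = 39/40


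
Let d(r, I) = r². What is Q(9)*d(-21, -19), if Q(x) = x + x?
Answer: 7938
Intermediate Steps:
Q(x) = 2*x
Q(9)*d(-21, -19) = (2*9)*(-21)² = 18*441 = 7938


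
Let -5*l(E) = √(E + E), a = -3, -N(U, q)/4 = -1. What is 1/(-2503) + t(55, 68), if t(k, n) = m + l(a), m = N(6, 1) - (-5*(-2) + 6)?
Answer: -30037/2503 - I*√6/5 ≈ -12.0 - 0.4899*I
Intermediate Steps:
N(U, q) = 4 (N(U, q) = -4*(-1) = 4)
m = -12 (m = 4 - (-5*(-2) + 6) = 4 - (10 + 6) = 4 - 1*16 = 4 - 16 = -12)
l(E) = -√2*√E/5 (l(E) = -√(E + E)/5 = -√2*√E/5)
t(k, n) = -12 - I*√6/5 (t(k, n) = -12 - √2*√(-3)/5 = -12 - √2*I*√3/5 = -12 - I*√6/5)
1/(-2503) + t(55, 68) = 1/(-2503) + (-12 - I*√6/5) = -1/2503 + (-12 - I*√6/5) = -30037/2503 - I*√6/5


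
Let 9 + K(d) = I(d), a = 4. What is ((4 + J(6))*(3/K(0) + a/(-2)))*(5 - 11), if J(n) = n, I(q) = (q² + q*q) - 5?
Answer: 930/7 ≈ 132.86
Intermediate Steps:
I(q) = -5 + 2*q² (I(q) = (q² + q²) - 5 = 2*q² - 5 = -5 + 2*q²)
K(d) = -14 + 2*d² (K(d) = -9 + (-5 + 2*d²) = -14 + 2*d²)
((4 + J(6))*(3/K(0) + a/(-2)))*(5 - 11) = ((4 + 6)*(3/(-14 + 2*0²) + 4/(-2)))*(5 - 11) = (10*(3/(-14 + 2*0) + 4*(-½)))*(-6) = (10*(3/(-14 + 0) - 2))*(-6) = (10*(3/(-14) - 2))*(-6) = (10*(3*(-1/14) - 2))*(-6) = (10*(-3/14 - 2))*(-6) = (10*(-31/14))*(-6) = -155/7*(-6) = 930/7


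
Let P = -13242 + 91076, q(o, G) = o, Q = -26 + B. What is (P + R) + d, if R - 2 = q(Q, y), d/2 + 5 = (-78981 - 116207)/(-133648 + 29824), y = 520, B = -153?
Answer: 143964509/1854 ≈ 77651.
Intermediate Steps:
d = -11569/1854 (d = -10 + 2*((-78981 - 116207)/(-133648 + 29824)) = -10 + 2*(-195188/(-103824)) = -10 + 2*(-195188*(-1/103824)) = -10 + 2*(6971/3708) = -10 + 6971/1854 = -11569/1854 ≈ -6.2400)
Q = -179 (Q = -26 - 153 = -179)
R = -177 (R = 2 - 179 = -177)
P = 77834
(P + R) + d = (77834 - 177) - 11569/1854 = 77657 - 11569/1854 = 143964509/1854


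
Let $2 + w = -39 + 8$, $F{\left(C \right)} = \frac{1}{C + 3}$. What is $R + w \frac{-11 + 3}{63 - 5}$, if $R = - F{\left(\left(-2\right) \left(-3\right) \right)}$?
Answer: $\frac{1159}{261} \approx 4.4406$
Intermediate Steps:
$F{\left(C \right)} = \frac{1}{3 + C}$
$w = -33$ ($w = -2 + \left(-39 + 8\right) = -2 - 31 = -33$)
$R = - \frac{1}{9}$ ($R = - \frac{1}{3 - -6} = - \frac{1}{3 + 6} = - \frac{1}{9} \approx -0.11111$)
$R + w \frac{-11 + 3}{63 - 5} = - \frac{1}{9} - 33 \frac{-11 + 3}{63 - 5} = - \frac{1}{9} - 33 \left(- \frac{8}{58}\right) = - \frac{1}{9} - 33 \left(\left(-8\right) \frac{1}{58}\right) = - \frac{1}{9} - - \frac{132}{29} = - \frac{1}{9} + \frac{132}{29} = \frac{1159}{261}$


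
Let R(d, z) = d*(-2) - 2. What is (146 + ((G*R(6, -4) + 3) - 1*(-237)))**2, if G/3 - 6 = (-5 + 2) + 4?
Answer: 8464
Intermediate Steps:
G = 21 (G = 18 + 3*((-5 + 2) + 4) = 18 + 3*(-3 + 4) = 18 + 3*1 = 18 + 3 = 21)
R(d, z) = -2 - 2*d (R(d, z) = -2*d - 2 = -2 - 2*d)
(146 + ((G*R(6, -4) + 3) - 1*(-237)))**2 = (146 + ((21*(-2 - 2*6) + 3) - 1*(-237)))**2 = (146 + ((21*(-2 - 12) + 3) + 237))**2 = (146 + ((21*(-14) + 3) + 237))**2 = (146 + ((-294 + 3) + 237))**2 = (146 + (-291 + 237))**2 = (146 - 54)**2 = 92**2 = 8464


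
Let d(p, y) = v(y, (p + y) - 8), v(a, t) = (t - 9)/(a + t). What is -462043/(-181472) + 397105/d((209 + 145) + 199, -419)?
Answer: -21114533439049/21232224 ≈ -9.9446e+5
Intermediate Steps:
v(a, t) = (-9 + t)/(a + t)
d(p, y) = (-17 + p + y)/(-8 + p + 2*y) (d(p, y) = (-9 + ((p + y) - 8))/(y + ((p + y) - 8)) = (-9 + (-8 + p + y))/(y + (-8 + p + y)) = (-17 + p + y)/(-8 + p + 2*y))
-462043/(-181472) + 397105/d((209 + 145) + 199, -419) = -462043/(-181472) + 397105/(((-17 + ((209 + 145) + 199) - 419)/(-8 + ((209 + 145) + 199) + 2*(-419)))) = -462043*(-1/181472) + 397105/(((-17 + (354 + 199) - 419)/(-8 + (354 + 199) - 838))) = 462043/181472 + 397105/(((-17 + 553 - 419)/(-8 + 553 - 838))) = 462043/181472 + 397105/((117/(-293))) = 462043/181472 + 397105/((-1/293*117)) = 462043/181472 + 397105/(-117/293) = 462043/181472 + 397105*(-293/117) = 462043/181472 - 116351765/117 = -21114533439049/21232224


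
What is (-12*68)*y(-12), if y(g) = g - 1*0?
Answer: 9792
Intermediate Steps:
y(g) = g (y(g) = g + 0 = g)
(-12*68)*y(-12) = -12*68*(-12) = -816*(-12) = 9792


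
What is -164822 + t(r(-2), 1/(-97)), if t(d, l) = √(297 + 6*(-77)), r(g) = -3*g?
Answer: -164822 + I*√165 ≈ -1.6482e+5 + 12.845*I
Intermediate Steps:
t(d, l) = I*√165 (t(d, l) = √(297 - 462) = √(-165) = I*√165)
-164822 + t(r(-2), 1/(-97)) = -164822 + I*√165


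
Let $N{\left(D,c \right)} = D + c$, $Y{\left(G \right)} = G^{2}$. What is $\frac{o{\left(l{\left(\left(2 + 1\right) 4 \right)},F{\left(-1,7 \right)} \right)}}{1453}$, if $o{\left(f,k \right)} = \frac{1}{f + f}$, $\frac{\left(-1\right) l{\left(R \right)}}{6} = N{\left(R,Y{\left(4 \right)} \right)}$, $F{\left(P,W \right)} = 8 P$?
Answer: $- \frac{1}{488208} \approx -2.0483 \cdot 10^{-6}$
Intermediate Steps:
$l{\left(R \right)} = -96 - 6 R$ ($l{\left(R \right)} = - 6 \left(R + 4^{2}\right) = - 6 \left(R + 16\right) = - 6 \left(16 + R\right) = -96 - 6 R$)
$o{\left(f,k \right)} = \frac{1}{2 f}$
$\frac{o{\left(l{\left(\left(2 + 1\right) 4 \right)},F{\left(-1,7 \right)} \right)}}{1453} = \frac{\frac{1}{2} \frac{1}{-96 - 6 \left(2 + 1\right) 4}}{1453} = \frac{1}{2 \left(-96 - 6 \cdot 3 \cdot 4\right)} \frac{1}{1453} = \frac{1}{2 \left(-96 - 72\right)} \frac{1}{1453} = \frac{1}{2 \left(-168\right)} \frac{1}{1453} = \frac{1}{2} \left(- \frac{1}{168}\right) \frac{1}{1453} = \left(- \frac{1}{336}\right) \frac{1}{1453} = - \frac{1}{488208}$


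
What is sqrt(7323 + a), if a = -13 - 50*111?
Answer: 4*sqrt(110) ≈ 41.952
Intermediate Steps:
a = -5563 (a = -13 - 5550 = -5563)
sqrt(7323 + a) = sqrt(7323 - 5563) = sqrt(1760) = 4*sqrt(110)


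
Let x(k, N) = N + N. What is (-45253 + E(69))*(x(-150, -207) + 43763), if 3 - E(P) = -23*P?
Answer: -1892747387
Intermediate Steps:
E(P) = 3 + 23*P (E(P) = 3 - (-23)*P = 3 + 23*P)
x(k, N) = 2*N
(-45253 + E(69))*(x(-150, -207) + 43763) = (-45253 + (3 + 23*69))*(2*(-207) + 43763) = (-45253 + (3 + 1587))*(-414 + 43763) = (-45253 + 1590)*43349 = -43663*43349 = -1892747387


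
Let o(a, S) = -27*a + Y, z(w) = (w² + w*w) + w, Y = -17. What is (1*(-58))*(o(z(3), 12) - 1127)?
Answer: 99238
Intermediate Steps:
z(w) = w + 2*w² (z(w) = (w² + w²) + w = 2*w² + w = w + 2*w²)
o(a, S) = -17 - 27*a (o(a, S) = -27*a - 17 = -17 - 27*a)
(1*(-58))*(o(z(3), 12) - 1127) = (1*(-58))*((-17 - 81*(1 + 2*3)) - 1127) = -58*((-17 - 81*(1 + 6)) - 1127) = -58*((-17 - 81*7) - 1127) = -58*((-17 - 27*21) - 1127) = -58*((-17 - 567) - 1127) = -58*(-584 - 1127) = -58*(-1711) = 99238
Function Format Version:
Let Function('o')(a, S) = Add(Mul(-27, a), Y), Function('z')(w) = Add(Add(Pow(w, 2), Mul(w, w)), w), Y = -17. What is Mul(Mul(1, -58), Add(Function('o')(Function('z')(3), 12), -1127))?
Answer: 99238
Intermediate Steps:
Function('z')(w) = Add(w, Mul(2, Pow(w, 2))) (Function('z')(w) = Add(Add(Pow(w, 2), Pow(w, 2)), w) = Add(Mul(2, Pow(w, 2)), w) = Add(w, Mul(2, Pow(w, 2))))
Function('o')(a, S) = Add(-17, Mul(-27, a)) (Function('o')(a, S) = Add(Mul(-27, a), -17) = Add(-17, Mul(-27, a)))
Mul(Mul(1, -58), Add(Function('o')(Function('z')(3), 12), -1127)) = Mul(Mul(1, -58), Add(Add(-17, Mul(-27, Mul(3, Add(1, Mul(2, 3))))), -1127)) = Mul(-58, Add(Add(-17, Mul(-27, Mul(3, Add(1, 6)))), -1127)) = Mul(-58, Add(Add(-17, Mul(-27, Mul(3, 7))), -1127)) = Mul(-58, Add(Add(-17, Mul(-27, 21)), -1127)) = Mul(-58, Add(Add(-17, -567), -1127)) = Mul(-58, Add(-584, -1127)) = Mul(-58, -1711) = 99238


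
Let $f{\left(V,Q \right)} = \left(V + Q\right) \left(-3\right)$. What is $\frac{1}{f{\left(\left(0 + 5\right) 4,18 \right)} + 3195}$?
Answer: $\frac{1}{3081} \approx 0.00032457$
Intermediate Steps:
$f{\left(V,Q \right)} = - 3 Q - 3 V$ ($f{\left(V,Q \right)} = \left(Q + V\right) \left(-3\right) = - 3 Q - 3 V$)
$\frac{1}{f{\left(\left(0 + 5\right) 4,18 \right)} + 3195} = \frac{1}{\left(\left(-3\right) 18 - 3 \left(0 + 5\right) 4\right) + 3195} = \frac{1}{\left(-54 - 3 \cdot 5 \cdot 4\right) + 3195} = \frac{1}{\left(-54 - 60\right) + 3195} = \frac{1}{-114 + 3195} = \frac{1}{3081}$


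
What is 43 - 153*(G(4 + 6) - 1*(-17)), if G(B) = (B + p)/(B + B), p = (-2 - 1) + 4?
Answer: -52843/20 ≈ -2642.1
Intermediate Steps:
p = 1 (p = -3 + 4 = 1)
G(B) = (1 + B)/(2*B) (G(B) = (B + 1)/(B + B) = (1 + B)/((2*B)) = (1 + B)*(1/(2*B)) = (1 + B)/(2*B))
43 - 153*(G(4 + 6) - 1*(-17)) = 43 - 153*((1 + (4 + 6))/(2*(4 + 6)) - 1*(-17)) = 43 - 153*((½)*(1 + 10)/10 + 17) = 43 - 153*((½)*(⅒)*11 + 17) = 43 - 153*(11/20 + 17) = 43 - 153*351/20 = 43 - 53703/20 = -52843/20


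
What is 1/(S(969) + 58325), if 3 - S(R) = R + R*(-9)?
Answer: 1/66080 ≈ 1.5133e-5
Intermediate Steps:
S(R) = 3 + 8*R (S(R) = 3 - (R + R*(-9)) = 3 - (R - 9*R) = 3 - (-8)*R = 3 + 8*R)
1/(S(969) + 58325) = 1/((3 + 8*969) + 58325) = 1/((3 + 7752) + 58325) = 1/(7755 + 58325) = 1/66080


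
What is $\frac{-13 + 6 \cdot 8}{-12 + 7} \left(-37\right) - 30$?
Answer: $229$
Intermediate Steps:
$\frac{-13 + 6 \cdot 8}{-12 + 7} \left(-37\right) - 30 = \frac{-13 + 48}{-5} \left(-37\right) - 30 = 35 \left(- \frac{1}{5}\right) \left(-37\right) - 30 = \left(-7\right) \left(-37\right) - 30 = 259 - 30 = 229$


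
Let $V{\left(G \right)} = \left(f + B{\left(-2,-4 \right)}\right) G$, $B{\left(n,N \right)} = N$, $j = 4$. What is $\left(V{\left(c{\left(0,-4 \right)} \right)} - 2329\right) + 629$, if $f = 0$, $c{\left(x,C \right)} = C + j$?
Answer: $-1700$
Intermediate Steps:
$c{\left(x,C \right)} = 4 + C$ ($c{\left(x,C \right)} = C + 4 = 4 + C$)
$V{\left(G \right)} = - 4 G$ ($V{\left(G \right)} = \left(0 - 4\right) G = - 4 G$)
$\left(V{\left(c{\left(0,-4 \right)} \right)} - 2329\right) + 629 = \left(- 4 \left(4 - 4\right) - 2329\right) + 629 = \left(\left(-4\right) 0 - 2329\right) + 629 = \left(0 - 2329\right) + 629 = -2329 + 629 = -1700$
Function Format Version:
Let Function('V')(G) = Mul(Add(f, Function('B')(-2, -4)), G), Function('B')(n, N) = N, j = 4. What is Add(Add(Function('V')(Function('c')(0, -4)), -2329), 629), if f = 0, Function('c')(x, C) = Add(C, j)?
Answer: -1700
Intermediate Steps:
Function('c')(x, C) = Add(4, C) (Function('c')(x, C) = Add(C, 4) = Add(4, C))
Function('V')(G) = Mul(-4, G) (Function('V')(G) = Mul(Add(0, -4), G) = Mul(-4, G))
Add(Add(Function('V')(Function('c')(0, -4)), -2329), 629) = Add(Add(Mul(-4, Add(4, -4)), -2329), 629) = Add(Add(Mul(-4, 0), -2329), 629) = Add(Add(0, -2329), 629) = Add(-2329, 629) = -1700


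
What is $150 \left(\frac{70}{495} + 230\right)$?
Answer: $\frac{1139200}{33} \approx 34521.0$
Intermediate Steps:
$150 \left(\frac{70}{495} + 230\right) = 150 \left(70 \cdot \frac{1}{495} + 230\right) = 150 \left(\frac{14}{99} + 230\right) = 150 \cdot \frac{22784}{99} = \frac{1139200}{33}$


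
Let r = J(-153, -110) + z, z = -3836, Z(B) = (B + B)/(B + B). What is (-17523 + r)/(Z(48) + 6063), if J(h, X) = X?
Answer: -21469/6064 ≈ -3.5404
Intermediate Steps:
Z(B) = 1 (Z(B) = (2*B)/((2*B)) = (2*B)*(1/(2*B)) = 1)
r = -3946 (r = -110 - 3836 = -3946)
(-17523 + r)/(Z(48) + 6063) = (-17523 - 3946)/(1 + 6063) = -21469/6064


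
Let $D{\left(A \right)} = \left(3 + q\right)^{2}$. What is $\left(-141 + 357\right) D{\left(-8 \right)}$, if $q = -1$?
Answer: $864$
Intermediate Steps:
$D{\left(A \right)} = 4$ ($D{\left(A \right)} = \left(3 - 1\right)^{2} = 2^{2} = 4$)
$\left(-141 + 357\right) D{\left(-8 \right)} = \left(-141 + 357\right) 4 = 216 \cdot 4 = 864$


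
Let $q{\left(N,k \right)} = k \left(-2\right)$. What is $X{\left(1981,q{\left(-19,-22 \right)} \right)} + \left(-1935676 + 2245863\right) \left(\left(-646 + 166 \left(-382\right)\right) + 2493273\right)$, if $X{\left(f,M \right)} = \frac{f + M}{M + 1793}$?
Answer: $\frac{1384199547559610}{1837} \approx 7.5351 \cdot 10^{11}$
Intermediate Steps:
$q{\left(N,k \right)} = - 2 k$
$X{\left(f,M \right)} = \frac{M + f}{1793 + M}$
$X{\left(1981,q{\left(-19,-22 \right)} \right)} + \left(-1935676 + 2245863\right) \left(\left(-646 + 166 \left(-382\right)\right) + 2493273\right) = \frac{\left(-2\right) \left(-22\right) + 1981}{1793 - -44} + \left(-1935676 + 2245863\right) \left(\left(-646 + 166 \left(-382\right)\right) + 2493273\right) = \frac{44 + 1981}{1793 + 44} + 310187 \left(\left(-646 - 63412\right) + 2493273\right) = \frac{1}{1837} \cdot 2025 + 310187 \left(-64058 + 2493273\right) = \frac{1}{1837} \cdot 2025 + 310187 \cdot 2429215 = \frac{2025}{1837} + 753510913205 = \frac{1384199547559610}{1837}$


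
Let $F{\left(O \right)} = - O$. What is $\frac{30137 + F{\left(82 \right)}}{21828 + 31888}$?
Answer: $\frac{30055}{53716} \approx 0.55952$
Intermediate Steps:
$\frac{30137 + F{\left(82 \right)}}{21828 + 31888} = \frac{30137 - 82}{21828 + 31888} = \frac{30137 - 82}{53716} = 30055 \cdot \frac{1}{53716} = \frac{30055}{53716}$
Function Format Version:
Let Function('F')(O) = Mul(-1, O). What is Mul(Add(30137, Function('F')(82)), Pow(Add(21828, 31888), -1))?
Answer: Rational(30055, 53716) ≈ 0.55952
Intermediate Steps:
Mul(Add(30137, Function('F')(82)), Pow(Add(21828, 31888), -1)) = Mul(Add(30137, Mul(-1, 82)), Pow(Add(21828, 31888), -1)) = Mul(Add(30137, -82), Pow(53716, -1)) = Mul(30055, Rational(1, 53716)) = Rational(30055, 53716)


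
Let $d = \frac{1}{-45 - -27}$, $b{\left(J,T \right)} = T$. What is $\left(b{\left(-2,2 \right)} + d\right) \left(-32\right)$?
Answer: $- \frac{560}{9} \approx -62.222$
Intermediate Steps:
$d = - \frac{1}{18}$ ($d = \frac{1}{-45 + 27} = \frac{1}{-18} = - \frac{1}{18} \approx -0.055556$)
$\left(b{\left(-2,2 \right)} + d\right) \left(-32\right) = \left(2 - \frac{1}{18}\right) \left(-32\right) = \frac{35}{18} \left(-32\right) = - \frac{560}{9}$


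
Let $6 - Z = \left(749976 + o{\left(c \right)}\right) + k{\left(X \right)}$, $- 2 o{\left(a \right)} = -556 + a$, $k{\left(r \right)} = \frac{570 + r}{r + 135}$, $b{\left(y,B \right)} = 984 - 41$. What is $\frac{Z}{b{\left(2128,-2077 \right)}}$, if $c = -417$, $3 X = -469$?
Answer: $- \frac{48027975}{60352} \approx -795.8$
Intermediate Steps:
$X = - \frac{469}{3}$ ($X = \frac{1}{3} \left(-469\right) = - \frac{469}{3} \approx -156.33$)
$b{\left(y,B \right)} = 943$
$k{\left(r \right)} = \frac{570 + r}{135 + r}$
$o{\left(a \right)} = 278 - \frac{a}{2}$ ($o{\left(a \right)} = - \frac{-556 + a}{2} = 278 - \frac{a}{2}$)
$Z = - \frac{48027975}{64}$ ($Z = 6 - \left(\left(749976 + \left(278 - - \frac{417}{2}\right)\right) + \frac{570 - \frac{469}{3}}{135 - \frac{469}{3}}\right) = 6 - \left(\left(749976 + \left(278 + \frac{417}{2}\right)\right) + \frac{1}{- \frac{64}{3}} \cdot \frac{1241}{3}\right) = 6 - \left(\left(749976 + \frac{973}{2}\right) - \frac{1241}{64}\right) = 6 - \left(\frac{1500925}{2} - \frac{1241}{64}\right) = 6 - \frac{48028359}{64} = - \frac{48027975}{64} \approx -7.5044 \cdot 10^{5}$)
$\frac{Z}{b{\left(2128,-2077 \right)}} = - \frac{48027975}{64 \cdot 943} = \left(- \frac{48027975}{64}\right) \frac{1}{943} = - \frac{48027975}{60352}$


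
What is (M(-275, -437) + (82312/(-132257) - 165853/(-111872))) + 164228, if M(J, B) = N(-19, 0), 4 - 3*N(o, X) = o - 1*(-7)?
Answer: 316954608268577/1929894144 ≈ 1.6423e+5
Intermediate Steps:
N(o, X) = -1 - o/3 (N(o, X) = 4/3 - (o - 1*(-7))/3 = 4/3 - (o + 7)/3 = 4/3 - (7 + o)/3 = 4/3 + (-7/3 - o/3) = -1 - o/3)
M(J, B) = 16/3 (M(J, B) = -1 - ⅓*(-19) = -1 + 19/3 = 16/3)
(M(-275, -437) + (82312/(-132257) - 165853/(-111872))) + 164228 = (16/3 + (82312/(-132257) - 165853/(-111872))) + 164228 = (16/3 + (82312*(-1/132257) - 165853*(-1/111872))) + 164228 = (16/3 + (-82312/132257 + 7211/4864)) + 164228 = (16/3 + 553339659/643298048) + 164228 = 11952787745/1929894144 + 164228 = 316954608268577/1929894144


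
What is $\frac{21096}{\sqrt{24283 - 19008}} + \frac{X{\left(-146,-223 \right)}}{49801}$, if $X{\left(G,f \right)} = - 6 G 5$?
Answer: $\frac{4380}{49801} + \frac{21096 \sqrt{211}}{1055} \approx 290.55$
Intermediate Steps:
$X{\left(G,f \right)} = - 30 G$
$\frac{21096}{\sqrt{24283 - 19008}} + \frac{X{\left(-146,-223 \right)}}{49801} = \frac{21096}{\sqrt{24283 - 19008}} + \frac{\left(-30\right) \left(-146\right)}{49801} = \frac{21096}{\sqrt{5275}} + 4380 \cdot \frac{1}{49801} = \frac{21096}{5 \sqrt{211}} + \frac{4380}{49801} = 21096 \frac{\sqrt{211}}{1055} + \frac{4380}{49801} = \frac{21096 \sqrt{211}}{1055} + \frac{4380}{49801} = \frac{4380}{49801} + \frac{21096 \sqrt{211}}{1055}$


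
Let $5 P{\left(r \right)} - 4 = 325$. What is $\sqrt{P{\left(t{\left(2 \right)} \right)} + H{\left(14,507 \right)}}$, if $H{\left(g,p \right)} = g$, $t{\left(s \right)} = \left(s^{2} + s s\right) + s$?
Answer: $\frac{\sqrt{1995}}{5} \approx 8.9331$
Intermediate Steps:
$t{\left(s \right)} = s + 2 s^{2}$ ($t{\left(s \right)} = \left(s^{2} + s^{2}\right) + s = 2 s^{2} + s = s + 2 s^{2}$)
$P{\left(r \right)} = \frac{329}{5}$ ($P{\left(r \right)} = \frac{4}{5} + \frac{1}{5} \cdot 325 = \frac{4}{5} + 65 = \frac{329}{5}$)
$\sqrt{P{\left(t{\left(2 \right)} \right)} + H{\left(14,507 \right)}} = \sqrt{\frac{329}{5} + 14} = \sqrt{\frac{399}{5}} = \frac{\sqrt{1995}}{5}$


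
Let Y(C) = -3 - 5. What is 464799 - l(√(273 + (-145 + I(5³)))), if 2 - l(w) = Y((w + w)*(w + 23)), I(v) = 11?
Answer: 464789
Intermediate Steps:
Y(C) = -8
l(w) = 10 (l(w) = 2 - 1*(-8) = 2 + 8 = 10)
464799 - l(√(273 + (-145 + I(5³)))) = 464799 - 1*10 = 464799 - 10 = 464789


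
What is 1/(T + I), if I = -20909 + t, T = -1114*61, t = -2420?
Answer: -1/91283 ≈ -1.0955e-5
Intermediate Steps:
T = -67954
I = -23329 (I = -20909 - 2420 = -23329)
1/(T + I) = 1/(-67954 - 23329) = 1/(-91283) = -1/91283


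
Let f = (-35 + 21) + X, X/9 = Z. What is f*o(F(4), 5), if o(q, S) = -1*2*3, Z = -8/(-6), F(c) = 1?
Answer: 12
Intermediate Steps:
Z = 4/3 (Z = -8*(-⅙) = 4/3 ≈ 1.3333)
X = 12 (X = 9*(4/3) = 12)
o(q, S) = -6 (o(q, S) = -2*3 = -6)
f = -2 (f = (-35 + 21) + 12 = -14 + 12 = -2)
f*o(F(4), 5) = -2*(-6) = 12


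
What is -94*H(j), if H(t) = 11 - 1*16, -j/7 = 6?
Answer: 470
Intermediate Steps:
j = -42 (j = -7*6 = -42)
H(t) = -5 (H(t) = 11 - 16 = -5)
-94*H(j) = -94*(-5) = 470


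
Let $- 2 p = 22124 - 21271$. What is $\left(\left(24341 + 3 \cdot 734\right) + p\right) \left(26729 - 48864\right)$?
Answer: $- \frac{1156177455}{2} \approx -5.7809 \cdot 10^{8}$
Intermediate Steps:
$p = - \frac{853}{2}$ ($p = - \frac{22124 - 21271}{2} = \left(- \frac{1}{2}\right) 853 = - \frac{853}{2} \approx -426.5$)
$\left(\left(24341 + 3 \cdot 734\right) + p\right) \left(26729 - 48864\right) = \left(\left(24341 + 3 \cdot 734\right) - \frac{853}{2}\right) \left(26729 - 48864\right) = \left(\left(24341 + 2202\right) - \frac{853}{2}\right) \left(-22135\right) = \left(26543 - \frac{853}{2}\right) \left(-22135\right) = \frac{52233}{2} \left(-22135\right) = - \frac{1156177455}{2}$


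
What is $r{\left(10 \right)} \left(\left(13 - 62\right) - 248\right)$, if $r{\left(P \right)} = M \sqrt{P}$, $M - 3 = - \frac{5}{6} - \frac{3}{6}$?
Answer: $- 495 \sqrt{10} \approx -1565.3$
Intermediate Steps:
$M = \frac{5}{3}$ ($M = 3 - \frac{4}{3} = \frac{5}{3} \approx 1.6667$)
$r{\left(P \right)} = \frac{5 \sqrt{P}}{3}$
$r{\left(10 \right)} \left(\left(13 - 62\right) - 248\right) = \frac{5 \sqrt{10}}{3} \left(\left(13 - 62\right) - 248\right) = \frac{5 \sqrt{10}}{3} \left(-49 - 248\right) = \frac{5 \sqrt{10}}{3} \left(-297\right) = - 495 \sqrt{10}$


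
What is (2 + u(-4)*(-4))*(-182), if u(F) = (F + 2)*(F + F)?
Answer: 11284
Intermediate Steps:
u(F) = 2*F*(2 + F) (u(F) = (2 + F)*(2*F) = 2*F*(2 + F))
(2 + u(-4)*(-4))*(-182) = (2 + (2*(-4)*(2 - 4))*(-4))*(-182) = (2 + (2*(-4)*(-2))*(-4))*(-182) = (2 + 16*(-4))*(-182) = (2 - 64)*(-182) = -62*(-182) = 11284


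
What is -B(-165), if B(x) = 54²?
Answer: -2916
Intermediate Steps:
B(x) = 2916
-B(-165) = -1*2916 = -2916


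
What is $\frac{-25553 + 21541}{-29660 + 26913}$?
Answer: $\frac{4012}{2747} \approx 1.4605$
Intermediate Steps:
$\frac{-25553 + 21541}{-29660 + 26913} = - \frac{4012}{-2747} = \left(-4012\right) \left(- \frac{1}{2747}\right) = \frac{4012}{2747}$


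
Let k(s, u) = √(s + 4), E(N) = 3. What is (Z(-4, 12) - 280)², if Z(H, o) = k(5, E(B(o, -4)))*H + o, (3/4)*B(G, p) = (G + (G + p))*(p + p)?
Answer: 78400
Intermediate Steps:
B(G, p) = 8*p*(p + 2*G)/3 (B(G, p) = 4*((G + (G + p))*(p + p))/3 = 4*((p + 2*G)*(2*p))/3 = 4*(2*p*(p + 2*G))/3 = 8*p*(p + 2*G)/3)
k(s, u) = √(4 + s)
Z(H, o) = o + 3*H (Z(H, o) = √(4 + 5)*H + o = √9*H + o = 3*H + o = o + 3*H)
(Z(-4, 12) - 280)² = ((12 + 3*(-4)) - 280)² = ((12 - 12) - 280)² = (0 - 280)² = (-280)² = 78400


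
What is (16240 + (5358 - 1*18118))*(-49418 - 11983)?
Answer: -213675480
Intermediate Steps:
(16240 + (5358 - 1*18118))*(-49418 - 11983) = (16240 + (5358 - 18118))*(-61401) = (16240 - 12760)*(-61401) = 3480*(-61401) = -213675480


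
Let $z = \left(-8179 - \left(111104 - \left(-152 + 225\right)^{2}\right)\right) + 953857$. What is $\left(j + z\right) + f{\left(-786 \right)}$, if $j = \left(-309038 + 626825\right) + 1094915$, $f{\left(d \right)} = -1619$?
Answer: $2250986$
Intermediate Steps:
$j = 1412702$ ($j = 317787 + 1094915 = 1412702$)
$z = 839903$ ($z = \left(-8179 - \left(111104 - 73^{2}\right)\right) + 953857 = \left(-8179 + \left(-111104 + 5329\right)\right) + 953857 = \left(-8179 - 105775\right) + 953857 = -113954 + 953857 = 839903$)
$\left(j + z\right) + f{\left(-786 \right)} = \left(1412702 + 839903\right) - 1619 = 2252605 - 1619 = 2250986$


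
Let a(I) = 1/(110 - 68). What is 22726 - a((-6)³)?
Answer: 954491/42 ≈ 22726.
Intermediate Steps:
a(I) = 1/42
22726 - a((-6)³) = 22726 - 1*1/42 = 22726 - 1/42 = 954491/42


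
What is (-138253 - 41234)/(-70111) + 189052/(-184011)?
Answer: 19772957585/12901195221 ≈ 1.5326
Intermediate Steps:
(-138253 - 41234)/(-70111) + 189052/(-184011) = -179487*(-1/70111) + 189052*(-1/184011) = 179487/70111 - 189052/184011 = 19772957585/12901195221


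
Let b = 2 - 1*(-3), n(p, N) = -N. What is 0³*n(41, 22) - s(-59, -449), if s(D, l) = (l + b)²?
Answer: -197136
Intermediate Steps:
b = 5 (b = 2 + 3 = 5)
s(D, l) = (5 + l)² (s(D, l) = (l + 5)² = (5 + l)²)
0³*n(41, 22) - s(-59, -449) = 0³*(-1*22) - (5 - 449)² = 0*(-22) - 1*(-444)² = 0 - 1*197136 = 0 - 197136 = -197136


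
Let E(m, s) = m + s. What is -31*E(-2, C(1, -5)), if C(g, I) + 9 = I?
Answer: 496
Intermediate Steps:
C(g, I) = -9 + I
-31*E(-2, C(1, -5)) = -31*(-2 + (-9 - 5)) = -31*(-2 - 14) = -31*(-16) = 496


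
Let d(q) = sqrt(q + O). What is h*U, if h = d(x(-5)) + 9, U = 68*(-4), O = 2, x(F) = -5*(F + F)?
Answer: -2448 - 544*sqrt(13) ≈ -4409.4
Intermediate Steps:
x(F) = -10*F
U = -272
d(q) = sqrt(2 + q) (d(q) = sqrt(q + 2) = sqrt(2 + q))
h = 9 + 2*sqrt(13) (h = sqrt(2 - 10*(-5)) + 9 = sqrt(2 + 50) + 9 = sqrt(52) + 9 = 2*sqrt(13) + 9 = 9 + 2*sqrt(13) ≈ 16.211)
h*U = (9 + 2*sqrt(13))*(-272) = -2448 - 544*sqrt(13)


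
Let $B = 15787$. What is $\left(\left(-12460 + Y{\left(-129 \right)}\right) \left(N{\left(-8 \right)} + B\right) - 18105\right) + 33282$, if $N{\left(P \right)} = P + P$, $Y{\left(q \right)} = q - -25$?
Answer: $-198131667$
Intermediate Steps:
$Y{\left(q \right)} = 25 + q$ ($Y{\left(q \right)} = q + 25 = 25 + q$)
$N{\left(P \right)} = 2 P$
$\left(\left(-12460 + Y{\left(-129 \right)}\right) \left(N{\left(-8 \right)} + B\right) - 18105\right) + 33282 = \left(\left(-12460 + \left(25 - 129\right)\right) \left(2 \left(-8\right) + 15787\right) - 18105\right) + 33282 = \left(\left(-12460 - 104\right) \left(-16 + 15787\right) - 18105\right) + 33282 = \left(\left(-12564\right) 15771 - 18105\right) + 33282 = \left(-198146844 - 18105\right) + 33282 = -198164949 + 33282 = -198131667$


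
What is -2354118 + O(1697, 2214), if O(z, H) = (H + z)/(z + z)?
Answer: -7989872581/3394 ≈ -2.3541e+6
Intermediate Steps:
O(z, H) = (H + z)/(2*z) (O(z, H) = (H + z)/((2*z)) = (H + z)*(1/(2*z)) = (H + z)/(2*z))
-2354118 + O(1697, 2214) = -2354118 + (½)*(2214 + 1697)/1697 = -2354118 + (½)*(1/1697)*3911 = -2354118 + 3911/3394 = -7989872581/3394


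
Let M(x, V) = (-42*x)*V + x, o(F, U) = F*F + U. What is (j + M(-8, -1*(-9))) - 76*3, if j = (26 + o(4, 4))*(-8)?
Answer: 2420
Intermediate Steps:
o(F, U) = U + F² (o(F, U) = F² + U = U + F²)
j = -368 (j = (26 + (4 + 4²))*(-8) = (26 + (4 + 16))*(-8) = (26 + 20)*(-8) = 46*(-8) = -368)
M(x, V) = x - 42*V*x (M(x, V) = -42*V*x + x = x - 42*V*x)
(j + M(-8, -1*(-9))) - 76*3 = (-368 - 8*(1 - (-42)*(-9))) - 76*3 = (-368 - 8*(1 - 42*9)) - 228 = (-368 - 8*(1 - 378)) - 228 = (-368 - 8*(-377)) - 228 = (-368 + 3016) - 228 = 2648 - 228 = 2420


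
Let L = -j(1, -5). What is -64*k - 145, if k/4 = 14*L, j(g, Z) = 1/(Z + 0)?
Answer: -4309/5 ≈ -861.80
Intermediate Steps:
j(g, Z) = 1/Z
L = ⅕ (L = -1/(-5) = -1*(-⅕) = ⅕ ≈ 0.20000)
k = 56/5 (k = 4*(14*(⅕)) = 4*(14/5) = 56/5 ≈ 11.200)
-64*k - 145 = -64*56/5 - 145 = -3584/5 - 145 = -4309/5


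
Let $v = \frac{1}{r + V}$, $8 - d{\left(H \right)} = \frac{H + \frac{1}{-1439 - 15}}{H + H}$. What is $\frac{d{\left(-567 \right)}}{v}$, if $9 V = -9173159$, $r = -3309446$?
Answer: $- \frac{481767247066537}{14839524} \approx -3.2465 \cdot 10^{7}$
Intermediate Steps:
$V = - \frac{9173159}{9}$ ($V = \frac{1}{9} \left(-9173159\right) = - \frac{9173159}{9} \approx -1.0192 \cdot 10^{6}$)
$d{\left(H \right)} = 8 - \frac{- \frac{1}{1454} + H}{2 H}$ ($d{\left(H \right)} = 8 - \frac{H + \frac{1}{-1439 - 15}}{H + H} = 8 - \frac{H + \frac{1}{-1454}}{2 H} = 8 - \left(H - \frac{1}{1454}\right) \frac{1}{2 H} = 8 - \left(- \frac{1}{1454} + H\right) \frac{1}{2 H} = 8 - \frac{- \frac{1}{1454} + H}{2 H}$)
$v = - \frac{9}{38958173}$ ($v = \frac{1}{-3309446 - \frac{9173159}{9}} = \frac{1}{- \frac{38958173}{9}} = - \frac{9}{38958173} \approx -2.3102 \cdot 10^{-7}$)
$\frac{d{\left(-567 \right)}}{v} = \frac{\frac{1}{2908} \frac{1}{-567} \left(1 + 21810 \left(-567\right)\right)}{- \frac{9}{38958173}} = \frac{1}{2908} \left(- \frac{1}{567}\right) \left(1 - 12366270\right) \left(- \frac{38958173}{9}\right) = \frac{1}{2908} \left(- \frac{1}{567}\right) \left(-12366269\right) \left(- \frac{38958173}{9}\right) = \frac{12366269}{1648836} \left(- \frac{38958173}{9}\right) = - \frac{481767247066537}{14839524}$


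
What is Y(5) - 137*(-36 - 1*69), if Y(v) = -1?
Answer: 14384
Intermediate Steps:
Y(5) - 137*(-36 - 1*69) = -1 - 137*(-36 - 1*69) = -1 - 137*(-36 - 69) = -1 - 137*(-105) = -1 + 14385 = 14384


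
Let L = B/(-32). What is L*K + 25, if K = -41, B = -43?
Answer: -963/32 ≈ -30.094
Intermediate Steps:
L = 43/32 (L = -43/(-32) = -43*(-1/32) = 43/32 ≈ 1.3438)
L*K + 25 = (43/32)*(-41) + 25 = -1763/32 + 25 = -963/32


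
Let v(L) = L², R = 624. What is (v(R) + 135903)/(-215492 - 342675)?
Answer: -525279/558167 ≈ -0.94108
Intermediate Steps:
(v(R) + 135903)/(-215492 - 342675) = (624² + 135903)/(-215492 - 342675) = (389376 + 135903)/(-558167) = 525279*(-1/558167) = -525279/558167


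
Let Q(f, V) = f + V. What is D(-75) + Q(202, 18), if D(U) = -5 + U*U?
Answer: 5840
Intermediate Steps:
D(U) = -5 + U²
Q(f, V) = V + f
D(-75) + Q(202, 18) = (-5 + (-75)²) + (18 + 202) = (-5 + 5625) + 220 = 5620 + 220 = 5840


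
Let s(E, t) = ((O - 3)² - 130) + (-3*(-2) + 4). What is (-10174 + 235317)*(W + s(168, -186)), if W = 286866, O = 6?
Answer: 64560880965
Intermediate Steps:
s(E, t) = -111 (s(E, t) = ((6 - 3)² - 130) + (-3*(-2) + 4) = (3² - 130) + (6 + 4) = (9 - 130) + 10 = -121 + 10 = -111)
(-10174 + 235317)*(W + s(168, -186)) = (-10174 + 235317)*(286866 - 111) = 225143*286755 = 64560880965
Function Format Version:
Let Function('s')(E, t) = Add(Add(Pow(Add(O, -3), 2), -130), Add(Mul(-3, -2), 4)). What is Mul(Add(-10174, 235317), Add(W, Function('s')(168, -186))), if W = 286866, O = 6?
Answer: 64560880965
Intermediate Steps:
Function('s')(E, t) = -111 (Function('s')(E, t) = Add(Add(Pow(Add(6, -3), 2), -130), Add(Mul(-3, -2), 4)) = Add(Add(Pow(3, 2), -130), Add(6, 4)) = Add(Add(9, -130), 10) = Add(-121, 10) = -111)
Mul(Add(-10174, 235317), Add(W, Function('s')(168, -186))) = Mul(Add(-10174, 235317), Add(286866, -111)) = Mul(225143, 286755) = 64560880965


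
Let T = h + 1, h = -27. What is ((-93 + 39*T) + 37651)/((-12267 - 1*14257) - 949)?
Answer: -36544/27473 ≈ -1.3302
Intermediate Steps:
T = -26 (T = -27 + 1 = -26)
((-93 + 39*T) + 37651)/((-12267 - 1*14257) - 949) = ((-93 + 39*(-26)) + 37651)/((-12267 - 1*14257) - 949) = ((-93 - 1014) + 37651)/((-12267 - 14257) - 949) = (-1107 + 37651)/(-26524 - 949) = 36544/(-27473) = 36544*(-1/27473) = -36544/27473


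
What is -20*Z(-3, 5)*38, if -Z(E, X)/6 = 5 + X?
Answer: 45600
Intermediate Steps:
Z(E, X) = -30 - 6*X (Z(E, X) = -6*(5 + X) = -30 - 6*X)
-20*Z(-3, 5)*38 = -20*(-30 - 6*5)*38 = -20*(-30 - 30)*38 = -20*(-60)*38 = 1200*38 = 45600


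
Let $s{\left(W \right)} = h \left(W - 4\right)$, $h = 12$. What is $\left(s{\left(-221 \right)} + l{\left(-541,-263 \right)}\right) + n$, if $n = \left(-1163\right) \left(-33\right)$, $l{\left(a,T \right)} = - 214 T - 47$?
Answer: $91914$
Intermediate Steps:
$l{\left(a,T \right)} = -47 - 214 T$
$s{\left(W \right)} = -48 + 12 W$ ($s{\left(W \right)} = 12 \left(W - 4\right) = 12 \left(-4 + W\right) = -48 + 12 W$)
$n = 38379$
$\left(s{\left(-221 \right)} + l{\left(-541,-263 \right)}\right) + n = \left(\left(-48 + 12 \left(-221\right)\right) - -56235\right) + 38379 = \left(\left(-48 - 2652\right) + \left(-47 + 56282\right)\right) + 38379 = \left(-2700 + 56235\right) + 38379 = 53535 + 38379 = 91914$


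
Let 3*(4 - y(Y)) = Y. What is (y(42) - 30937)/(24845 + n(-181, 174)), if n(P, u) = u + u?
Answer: -4421/3599 ≈ -1.2284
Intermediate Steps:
y(Y) = 4 - Y/3
n(P, u) = 2*u
(y(42) - 30937)/(24845 + n(-181, 174)) = ((4 - 1/3*42) - 30937)/(24845 + 2*174) = ((4 - 14) - 30937)/(24845 + 348) = (-10 - 30937)/25193 = -30947*1/25193 = -4421/3599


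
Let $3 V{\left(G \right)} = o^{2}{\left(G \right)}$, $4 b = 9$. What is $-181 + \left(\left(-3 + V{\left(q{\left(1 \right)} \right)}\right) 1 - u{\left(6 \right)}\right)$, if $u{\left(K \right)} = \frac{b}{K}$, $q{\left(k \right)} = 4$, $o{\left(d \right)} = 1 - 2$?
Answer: $- \frac{4417}{24} \approx -184.04$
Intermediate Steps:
$b = \frac{9}{4}$ ($b = \frac{1}{4} \cdot 9 = \frac{9}{4} \approx 2.25$)
$o{\left(d \right)} = -1$
$u{\left(K \right)} = \frac{9}{4 K}$
$V{\left(G \right)} = \frac{1}{3}$ ($V{\left(G \right)} = \frac{\left(-1\right)^{2}}{3} = \frac{1}{3} \cdot 1 = \frac{1}{3}$)
$-181 + \left(\left(-3 + V{\left(q{\left(1 \right)} \right)}\right) 1 - u{\left(6 \right)}\right) = -181 + \left(\left(-3 + \frac{1}{3}\right) 1 - \frac{9}{4 \cdot 6}\right) = -181 - \left(\frac{8}{3} + \frac{9}{4} \cdot \frac{1}{6}\right) = -181 - \frac{73}{24} = - \frac{4417}{24}$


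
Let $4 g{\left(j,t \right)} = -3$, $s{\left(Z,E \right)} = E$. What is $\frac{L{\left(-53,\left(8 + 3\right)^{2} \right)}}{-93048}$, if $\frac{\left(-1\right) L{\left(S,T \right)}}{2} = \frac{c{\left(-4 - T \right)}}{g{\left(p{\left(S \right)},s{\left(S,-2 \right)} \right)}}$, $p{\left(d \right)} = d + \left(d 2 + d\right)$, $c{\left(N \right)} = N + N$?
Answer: $\frac{250}{34893} \approx 0.0071648$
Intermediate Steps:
$c{\left(N \right)} = 2 N$
$p{\left(d \right)} = 4 d$ ($p{\left(d \right)} = d + \left(2 d + d\right) = d + 3 d = 4 d$)
$g{\left(j,t \right)} = - \frac{3}{4}$ ($g{\left(j,t \right)} = \frac{1}{4} \left(-3\right) = - \frac{3}{4}$)
$L{\left(S,T \right)} = - \frac{64}{3} - \frac{16 T}{3}$ ($L{\left(S,T \right)} = - 2 \frac{2 \left(-4 - T\right)}{- \frac{3}{4}} = - 2 \left(-8 - 2 T\right) \left(- \frac{4}{3}\right) = - 2 \left(\frac{32}{3} + \frac{8 T}{3}\right) = - \frac{64}{3} - \frac{16 T}{3}$)
$\frac{L{\left(-53,\left(8 + 3\right)^{2} \right)}}{-93048} = \frac{- \frac{64}{3} - \frac{16 \left(8 + 3\right)^{2}}{3}}{-93048} = \left(- \frac{64}{3} - \frac{16 \cdot 11^{2}}{3}\right) \left(- \frac{1}{93048}\right) = \left(- \frac{64}{3} - \frac{1936}{3}\right) \left(- \frac{1}{93048}\right) = \left(- \frac{2000}{3}\right) \left(- \frac{1}{93048}\right) = \frac{250}{34893}$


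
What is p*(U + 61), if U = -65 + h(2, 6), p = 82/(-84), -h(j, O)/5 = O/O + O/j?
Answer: 164/7 ≈ 23.429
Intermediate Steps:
h(j, O) = -5 - 5*O/j (h(j, O) = -5*(O/O + O/j) = -5*(1 + O/j) = -5 - 5*O/j)
p = -41/42 (p = 82*(-1/84) = -41/42 ≈ -0.97619)
U = -85 (U = -65 + (-5 - 5*6/2) = -65 + (-5 - 5*6*½) = -65 + (-5 - 15) = -65 - 20 = -85)
p*(U + 61) = -41*(-85 + 61)/42 = -41/42*(-24) = 164/7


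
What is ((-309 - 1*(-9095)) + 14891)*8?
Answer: 189416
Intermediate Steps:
((-309 - 1*(-9095)) + 14891)*8 = ((-309 + 9095) + 14891)*8 = (8786 + 14891)*8 = 23677*8 = 189416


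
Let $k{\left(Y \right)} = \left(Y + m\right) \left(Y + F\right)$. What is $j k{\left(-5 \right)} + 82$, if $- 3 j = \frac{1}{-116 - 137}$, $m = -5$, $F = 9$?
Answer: $\frac{62198}{759} \approx 81.947$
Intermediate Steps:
$j = \frac{1}{759}$ ($j = - \frac{1}{3 \left(-116 - 137\right)} = - \frac{1}{3 \left(-253\right)} = \left(- \frac{1}{3}\right) \left(- \frac{1}{253}\right) = \frac{1}{759} \approx 0.0013175$)
$k{\left(Y \right)} = \left(-5 + Y\right) \left(9 + Y\right)$ ($k{\left(Y \right)} = \left(Y - 5\right) \left(Y + 9\right) = \left(-5 + Y\right) \left(9 + Y\right)$)
$j k{\left(-5 \right)} + 82 = \frac{-45 + \left(-5\right)^{2} + 4 \left(-5\right)}{759} + 82 = \frac{-45 + 25 - 20}{759} + 82 = \frac{1}{759} \left(-40\right) + 82 = - \frac{40}{759} + 82 = \frac{62198}{759}$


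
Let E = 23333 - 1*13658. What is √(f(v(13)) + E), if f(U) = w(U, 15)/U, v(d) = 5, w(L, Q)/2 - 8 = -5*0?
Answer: √241955/5 ≈ 98.378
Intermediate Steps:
w(L, Q) = 16 (w(L, Q) = 16 + 2*(-5*0) = 16 + 2*0 = 16 + 0 = 16)
f(U) = 16/U
E = 9675 (E = 23333 - 13658 = 9675)
√(f(v(13)) + E) = √(16/5 + 9675) = √(48391/5) = √241955/5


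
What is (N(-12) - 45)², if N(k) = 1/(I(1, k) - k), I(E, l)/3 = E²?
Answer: 454276/225 ≈ 2019.0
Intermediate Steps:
I(E, l) = 3*E²
N(k) = 1/(3 - k) (N(k) = 1/(3*1² - k) = 1/(3*1 - k) = 1/(3 - k))
(N(-12) - 45)² = (-1/(-3 - 12) - 45)² = (-1/(-15) - 45)² = (-1*(-1/15) - 45)² = (1/15 - 45)² = (-674/15)² = 454276/225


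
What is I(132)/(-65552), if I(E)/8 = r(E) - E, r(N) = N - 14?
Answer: 7/4097 ≈ 0.0017086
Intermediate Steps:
r(N) = -14 + N
I(E) = -112 (I(E) = 8*((-14 + E) - E) = 8*(-14) = -112)
I(132)/(-65552) = -112/(-65552) = -112*(-1/65552) = 7/4097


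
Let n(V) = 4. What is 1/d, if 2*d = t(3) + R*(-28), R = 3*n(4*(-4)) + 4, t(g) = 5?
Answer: -2/443 ≈ -0.0045147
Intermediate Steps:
R = 16 (R = 3*4 + 4 = 12 + 4 = 16)
d = -443/2 (d = (5 + 16*(-28))/2 = (5 - 448)/2 = (1/2)*(-443) = -443/2 ≈ -221.50)
1/d = 1/(-443/2) = -2/443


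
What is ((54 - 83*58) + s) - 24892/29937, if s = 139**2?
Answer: 435887765/29937 ≈ 14560.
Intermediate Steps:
s = 19321
((54 - 83*58) + s) - 24892/29937 = ((54 - 83*58) + 19321) - 24892/29937 = ((54 - 4814) + 19321) - 24892*1/29937 = (-4760 + 19321) - 24892/29937 = 14561 - 24892/29937 = 435887765/29937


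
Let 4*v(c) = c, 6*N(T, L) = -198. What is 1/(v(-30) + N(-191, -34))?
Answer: -2/81 ≈ -0.024691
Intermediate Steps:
N(T, L) = -33 (N(T, L) = (⅙)*(-198) = -33)
v(c) = c/4
1/(v(-30) + N(-191, -34)) = 1/((¼)*(-30) - 33) = 1/(-15/2 - 33) = 1/(-81/2) = -2/81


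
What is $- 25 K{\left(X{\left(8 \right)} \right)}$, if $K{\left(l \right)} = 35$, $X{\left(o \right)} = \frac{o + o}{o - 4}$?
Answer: $-875$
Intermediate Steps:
$X{\left(o \right)} = \frac{2 o}{-4 + o}$
$- 25 K{\left(X{\left(8 \right)} \right)} = \left(-25\right) 35 = -875$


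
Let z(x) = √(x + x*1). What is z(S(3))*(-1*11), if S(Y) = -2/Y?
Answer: -22*I*√3/3 ≈ -12.702*I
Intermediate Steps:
z(x) = √2*√x (z(x) = √(x + x) = √(2*x) = √2*√x)
z(S(3))*(-1*11) = (√2*√(-2/3))*(-1*11) = (√2*√(-2*⅓))*(-11) = (√2*√(-⅔))*(-11) = (√2*(I*√6/3))*(-11) = (2*I*√3/3)*(-11) = -22*I*√3/3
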